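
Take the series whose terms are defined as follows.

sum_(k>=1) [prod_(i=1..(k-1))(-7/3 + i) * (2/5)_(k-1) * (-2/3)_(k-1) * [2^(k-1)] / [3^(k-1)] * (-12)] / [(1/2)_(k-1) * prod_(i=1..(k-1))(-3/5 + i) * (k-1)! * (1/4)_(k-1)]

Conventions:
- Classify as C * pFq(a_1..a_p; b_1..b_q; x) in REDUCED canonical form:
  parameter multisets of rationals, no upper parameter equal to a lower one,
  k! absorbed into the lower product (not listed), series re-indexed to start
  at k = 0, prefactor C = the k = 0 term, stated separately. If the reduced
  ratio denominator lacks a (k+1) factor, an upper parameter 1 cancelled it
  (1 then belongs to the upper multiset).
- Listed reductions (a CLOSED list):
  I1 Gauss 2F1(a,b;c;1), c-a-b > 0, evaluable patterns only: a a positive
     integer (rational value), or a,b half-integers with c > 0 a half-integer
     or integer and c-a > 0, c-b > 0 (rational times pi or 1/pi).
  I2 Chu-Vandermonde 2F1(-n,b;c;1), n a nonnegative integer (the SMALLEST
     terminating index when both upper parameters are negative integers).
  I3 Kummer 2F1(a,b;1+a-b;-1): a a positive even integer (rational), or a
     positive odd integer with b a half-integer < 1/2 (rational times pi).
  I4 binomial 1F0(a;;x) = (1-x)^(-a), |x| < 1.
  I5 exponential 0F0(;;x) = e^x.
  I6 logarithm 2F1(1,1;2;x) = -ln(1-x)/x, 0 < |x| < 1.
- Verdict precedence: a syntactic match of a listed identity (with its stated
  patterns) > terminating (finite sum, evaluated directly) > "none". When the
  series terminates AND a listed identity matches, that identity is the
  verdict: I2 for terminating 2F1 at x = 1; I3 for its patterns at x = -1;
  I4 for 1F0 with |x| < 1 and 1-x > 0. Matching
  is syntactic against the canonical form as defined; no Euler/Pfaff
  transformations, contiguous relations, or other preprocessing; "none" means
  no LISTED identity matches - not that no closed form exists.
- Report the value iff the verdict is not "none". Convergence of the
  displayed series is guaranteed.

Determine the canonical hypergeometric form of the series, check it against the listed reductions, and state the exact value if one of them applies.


Key observation: x = (2/3) and the two geometric factors (C = -12, x = 2/3) combine into one argument.
Ratio: r(k) = (2/3) * (k-4/3) (k-2/3) / [(k+1/4) (k+1/2) (k+1)] - rational; roots negated = parameters, x = (2/3), C = -12.

At argument 2/3: a 2F2 with upper {-4/3, -2/3}, lower {1/4, 1/2}, scaled by C = -12. Verdict: no listed reduction: x = 2/3 and upper {-4/3, -2/3} fail every I1-I6 pattern.


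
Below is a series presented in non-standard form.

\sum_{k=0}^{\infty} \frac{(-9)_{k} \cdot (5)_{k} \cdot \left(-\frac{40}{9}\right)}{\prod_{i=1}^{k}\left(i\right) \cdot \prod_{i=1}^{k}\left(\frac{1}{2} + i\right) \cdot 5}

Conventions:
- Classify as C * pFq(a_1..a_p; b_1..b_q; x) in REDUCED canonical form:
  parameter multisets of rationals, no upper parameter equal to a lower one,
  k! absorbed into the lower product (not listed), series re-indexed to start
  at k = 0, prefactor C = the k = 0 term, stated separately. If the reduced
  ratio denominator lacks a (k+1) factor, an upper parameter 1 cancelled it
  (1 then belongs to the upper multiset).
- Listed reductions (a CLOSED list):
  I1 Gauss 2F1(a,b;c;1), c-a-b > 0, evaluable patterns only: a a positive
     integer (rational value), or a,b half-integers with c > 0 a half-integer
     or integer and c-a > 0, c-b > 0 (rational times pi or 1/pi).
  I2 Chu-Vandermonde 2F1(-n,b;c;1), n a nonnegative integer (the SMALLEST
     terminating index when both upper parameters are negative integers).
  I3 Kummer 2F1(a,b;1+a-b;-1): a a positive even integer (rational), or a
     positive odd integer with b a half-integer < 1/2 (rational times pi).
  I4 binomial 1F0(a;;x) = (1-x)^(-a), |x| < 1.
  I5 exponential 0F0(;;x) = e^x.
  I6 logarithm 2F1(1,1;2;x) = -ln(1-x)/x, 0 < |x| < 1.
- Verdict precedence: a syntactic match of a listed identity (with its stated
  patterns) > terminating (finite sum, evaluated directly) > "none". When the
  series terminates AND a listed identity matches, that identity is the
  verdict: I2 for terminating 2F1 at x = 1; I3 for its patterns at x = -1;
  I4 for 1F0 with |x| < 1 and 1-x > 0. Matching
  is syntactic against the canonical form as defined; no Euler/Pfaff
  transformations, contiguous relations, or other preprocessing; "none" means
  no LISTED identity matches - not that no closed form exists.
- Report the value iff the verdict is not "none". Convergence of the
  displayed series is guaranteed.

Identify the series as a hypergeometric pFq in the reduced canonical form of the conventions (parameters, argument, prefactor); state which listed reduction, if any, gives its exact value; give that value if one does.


With C = -\frac{8}{9}: the canonical form is 2F1(-9, 5; \frac{3}{2}; 1). Verdict at x = 1: Vandermonde's identity (I2) matches (terminating 2F1 at x = 1 with n = 9, b = 5, c = \frac{3}{2}). Sum: -\frac{56}{415701}.

The tell: t_0 being -\frac{8}{9}, the constant factors (C = -8/9) combine into one prefactor.
Ratio: r(k) = 1 * (k-9) (k+5) / [(k+\frac{3}{2}) (k+1)] - poly over poly, x = 1 from leading terms; C = -\frac{8}{9} at k = 0.


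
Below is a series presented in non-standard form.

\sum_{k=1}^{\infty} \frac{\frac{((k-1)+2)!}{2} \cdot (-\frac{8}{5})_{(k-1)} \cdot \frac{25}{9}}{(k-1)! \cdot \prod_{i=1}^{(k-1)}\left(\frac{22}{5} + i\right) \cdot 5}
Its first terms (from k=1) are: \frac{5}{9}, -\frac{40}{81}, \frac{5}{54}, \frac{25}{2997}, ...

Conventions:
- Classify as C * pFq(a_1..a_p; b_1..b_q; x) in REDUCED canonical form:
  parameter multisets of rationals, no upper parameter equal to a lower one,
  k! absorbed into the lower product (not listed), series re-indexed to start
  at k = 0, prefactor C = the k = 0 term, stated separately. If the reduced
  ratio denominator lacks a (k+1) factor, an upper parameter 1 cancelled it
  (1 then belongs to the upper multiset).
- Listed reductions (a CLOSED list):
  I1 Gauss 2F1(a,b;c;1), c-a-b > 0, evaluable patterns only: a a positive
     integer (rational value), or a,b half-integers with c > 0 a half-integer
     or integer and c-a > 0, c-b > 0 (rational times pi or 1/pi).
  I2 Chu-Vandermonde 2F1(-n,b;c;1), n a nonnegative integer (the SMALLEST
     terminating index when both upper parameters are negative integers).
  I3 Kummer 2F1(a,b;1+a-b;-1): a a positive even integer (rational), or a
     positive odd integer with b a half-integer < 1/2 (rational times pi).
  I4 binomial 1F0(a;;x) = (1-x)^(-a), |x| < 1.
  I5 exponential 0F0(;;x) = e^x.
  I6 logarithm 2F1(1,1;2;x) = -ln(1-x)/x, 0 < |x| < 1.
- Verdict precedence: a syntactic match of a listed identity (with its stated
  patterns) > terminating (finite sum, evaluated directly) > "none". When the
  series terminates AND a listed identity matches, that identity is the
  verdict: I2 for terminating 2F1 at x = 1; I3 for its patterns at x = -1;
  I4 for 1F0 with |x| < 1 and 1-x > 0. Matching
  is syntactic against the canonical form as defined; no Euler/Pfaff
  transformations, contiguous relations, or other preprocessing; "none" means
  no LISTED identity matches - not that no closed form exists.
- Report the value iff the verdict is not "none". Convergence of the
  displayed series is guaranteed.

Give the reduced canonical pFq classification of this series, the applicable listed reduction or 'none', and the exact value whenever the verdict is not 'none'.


With C = \frac{5}{9}: the canonical form is 2F1(-\frac{8}{5}, 3; \frac{27}{5}; 1). Verdict: Gauss (I1, integer-parameter pattern) matches (x = 1: the Gamma ratio telescopes since c-a-b = 4 > 0 and a = 3 in Z>0). Hence: \frac{187}{1125}.

The tell: x = 1 and the lower running product (C = 5/9) is a rising factorial.
Ratio: r(k) = 1 * (k-\frac{8}{5}) (k+3) / [(k+\frac{27}{5}) (k+1)] - rational in k. x = 1; t_0 = \frac{5}{9}; negate the roots.


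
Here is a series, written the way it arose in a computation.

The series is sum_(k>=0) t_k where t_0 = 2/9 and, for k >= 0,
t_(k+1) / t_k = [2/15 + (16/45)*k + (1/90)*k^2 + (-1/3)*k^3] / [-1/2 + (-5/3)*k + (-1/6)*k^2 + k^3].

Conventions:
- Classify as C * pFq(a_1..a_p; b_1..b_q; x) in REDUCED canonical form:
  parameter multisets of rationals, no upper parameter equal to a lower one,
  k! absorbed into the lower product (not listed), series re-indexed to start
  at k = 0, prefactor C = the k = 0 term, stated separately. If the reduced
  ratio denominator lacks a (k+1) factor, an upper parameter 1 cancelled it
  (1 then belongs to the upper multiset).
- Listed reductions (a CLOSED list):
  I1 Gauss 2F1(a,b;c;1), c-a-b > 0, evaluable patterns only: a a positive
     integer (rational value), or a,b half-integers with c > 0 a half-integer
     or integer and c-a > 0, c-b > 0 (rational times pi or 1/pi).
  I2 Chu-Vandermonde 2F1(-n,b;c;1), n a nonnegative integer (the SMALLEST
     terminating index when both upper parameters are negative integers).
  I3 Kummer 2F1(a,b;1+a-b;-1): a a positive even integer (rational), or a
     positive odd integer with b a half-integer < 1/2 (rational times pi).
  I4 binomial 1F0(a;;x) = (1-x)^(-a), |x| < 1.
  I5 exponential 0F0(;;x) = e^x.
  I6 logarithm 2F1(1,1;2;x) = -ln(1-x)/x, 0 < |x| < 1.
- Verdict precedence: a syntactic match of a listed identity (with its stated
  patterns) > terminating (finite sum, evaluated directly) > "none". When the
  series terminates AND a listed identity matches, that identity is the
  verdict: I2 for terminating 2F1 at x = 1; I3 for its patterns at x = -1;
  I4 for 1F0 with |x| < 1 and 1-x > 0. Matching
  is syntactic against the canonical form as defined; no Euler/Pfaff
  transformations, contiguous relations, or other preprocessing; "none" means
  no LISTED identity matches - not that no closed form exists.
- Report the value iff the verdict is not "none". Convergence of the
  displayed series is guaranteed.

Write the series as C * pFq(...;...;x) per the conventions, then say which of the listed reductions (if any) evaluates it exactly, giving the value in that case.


With C = 2/9: the canonical form is 3F2(-6/5, 1/2, 2/3; -3/2, 1/3; -1/3). Verdict: none. Every listed pattern misses the 3F2 form at -1/3, upper {-6/5, 1/2, 2/3}.

Key observation: from the first term 2/9: the expanded ratio factors over Q; C = 2/9, x = -1/3, roots give parameters.
Term ratio: r(k) = (-1/3) * (k-6/5) (k+1/2) (k+2/3) / [(k-3/2) (k+1/3) (k+1)] - poly over poly, x = (-1/3) from leading terms; C = 2/9 at k = 0.


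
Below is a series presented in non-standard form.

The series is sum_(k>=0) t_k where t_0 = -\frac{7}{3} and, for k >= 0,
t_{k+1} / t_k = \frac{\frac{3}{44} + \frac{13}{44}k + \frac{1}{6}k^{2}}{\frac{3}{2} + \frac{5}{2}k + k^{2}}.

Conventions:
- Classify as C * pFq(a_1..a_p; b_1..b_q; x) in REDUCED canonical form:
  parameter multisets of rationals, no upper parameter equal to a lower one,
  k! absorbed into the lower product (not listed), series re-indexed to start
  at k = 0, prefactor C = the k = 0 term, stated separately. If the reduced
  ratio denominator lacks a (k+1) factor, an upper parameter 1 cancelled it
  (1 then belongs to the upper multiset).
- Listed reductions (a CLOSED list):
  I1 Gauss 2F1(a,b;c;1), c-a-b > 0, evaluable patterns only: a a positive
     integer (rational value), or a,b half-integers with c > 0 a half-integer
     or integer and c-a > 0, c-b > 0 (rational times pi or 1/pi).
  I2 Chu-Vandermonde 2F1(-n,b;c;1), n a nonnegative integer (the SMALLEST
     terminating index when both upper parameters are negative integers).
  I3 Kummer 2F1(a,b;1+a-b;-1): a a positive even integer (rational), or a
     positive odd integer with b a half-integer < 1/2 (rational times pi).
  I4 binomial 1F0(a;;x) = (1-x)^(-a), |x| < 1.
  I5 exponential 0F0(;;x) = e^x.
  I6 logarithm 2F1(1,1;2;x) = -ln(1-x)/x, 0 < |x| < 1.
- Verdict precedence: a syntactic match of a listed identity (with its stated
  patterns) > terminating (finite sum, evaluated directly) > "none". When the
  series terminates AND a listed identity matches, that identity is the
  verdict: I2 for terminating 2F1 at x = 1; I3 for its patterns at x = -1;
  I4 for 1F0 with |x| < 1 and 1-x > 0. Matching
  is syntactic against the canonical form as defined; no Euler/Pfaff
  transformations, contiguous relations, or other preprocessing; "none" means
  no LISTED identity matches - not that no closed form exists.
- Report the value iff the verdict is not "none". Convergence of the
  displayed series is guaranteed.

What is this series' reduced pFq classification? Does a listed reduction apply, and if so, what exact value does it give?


Canonical form: C = -\frac{7}{3} times 1F0 with upper {\frac{3}{11}}, lower {-}, x = \frac{1}{6}. Verdict: the I4 binomial reduction matches (the 1F0 binomial series: exponent -3/11, x = \frac{1}{6}). Hence: \left(-\frac{7}{3}\right) \cdot \left(\frac{5}{6}\right)^{-\frac{3}{11}}.

Structural cue: t_0 = -\frac{7}{3} here, and cancel k + 3/2 from the displayed ratio first; then C = -7/3.
Term ratio: r(k) = \frac{1}{6} * (k+\frac{3}{11}) / [(k+1)] - poly over poly, x = \frac{1}{6} from leading terms; C = -\frac{7}{3} at k = 0.


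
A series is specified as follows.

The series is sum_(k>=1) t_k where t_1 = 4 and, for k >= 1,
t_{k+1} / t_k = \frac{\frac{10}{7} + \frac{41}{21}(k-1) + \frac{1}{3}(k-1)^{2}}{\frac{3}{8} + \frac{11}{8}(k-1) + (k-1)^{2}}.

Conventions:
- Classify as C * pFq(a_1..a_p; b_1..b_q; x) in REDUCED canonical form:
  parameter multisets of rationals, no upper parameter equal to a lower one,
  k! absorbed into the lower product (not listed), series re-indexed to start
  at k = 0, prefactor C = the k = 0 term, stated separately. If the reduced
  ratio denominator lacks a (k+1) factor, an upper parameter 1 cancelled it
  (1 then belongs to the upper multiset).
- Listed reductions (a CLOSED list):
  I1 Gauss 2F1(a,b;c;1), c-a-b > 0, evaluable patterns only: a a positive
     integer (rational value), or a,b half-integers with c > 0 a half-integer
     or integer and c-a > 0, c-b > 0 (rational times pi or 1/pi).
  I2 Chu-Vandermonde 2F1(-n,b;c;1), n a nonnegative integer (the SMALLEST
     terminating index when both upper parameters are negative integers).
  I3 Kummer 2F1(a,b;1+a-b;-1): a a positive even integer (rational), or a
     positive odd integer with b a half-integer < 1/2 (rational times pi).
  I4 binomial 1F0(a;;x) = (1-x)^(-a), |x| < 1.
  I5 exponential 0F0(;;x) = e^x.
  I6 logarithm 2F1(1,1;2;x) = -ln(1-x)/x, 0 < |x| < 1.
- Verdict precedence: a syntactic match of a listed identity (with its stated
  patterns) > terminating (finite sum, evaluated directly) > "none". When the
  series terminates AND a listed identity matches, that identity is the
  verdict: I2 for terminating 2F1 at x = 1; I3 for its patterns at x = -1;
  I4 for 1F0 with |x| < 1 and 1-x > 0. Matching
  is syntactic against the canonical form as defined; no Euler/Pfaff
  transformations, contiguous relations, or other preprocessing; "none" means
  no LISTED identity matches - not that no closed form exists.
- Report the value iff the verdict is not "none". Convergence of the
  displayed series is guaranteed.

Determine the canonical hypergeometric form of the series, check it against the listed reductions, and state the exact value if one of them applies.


This is 4 * 2F1(\frac{6}{7}, 5; \frac{3}{8}; \frac{1}{3}) in reduced canonical form. Verdict: none. Every listed pattern misses the 2F1 form at \frac{1}{3}, upper {\frac{6}{7}, 5}.

Key observation: from the first term 4: factor the ratio over Q (C = 4, x = 1/3): negated roots = parameters.
Step ratio: r(k) = \frac{1}{3} * (k+\frac{6}{7}) (k+5) / [(k+\frac{3}{8}) (k+1)] - rational in k, leading ratio \frac{1}{3}; with t_0 = 4, classification follows.


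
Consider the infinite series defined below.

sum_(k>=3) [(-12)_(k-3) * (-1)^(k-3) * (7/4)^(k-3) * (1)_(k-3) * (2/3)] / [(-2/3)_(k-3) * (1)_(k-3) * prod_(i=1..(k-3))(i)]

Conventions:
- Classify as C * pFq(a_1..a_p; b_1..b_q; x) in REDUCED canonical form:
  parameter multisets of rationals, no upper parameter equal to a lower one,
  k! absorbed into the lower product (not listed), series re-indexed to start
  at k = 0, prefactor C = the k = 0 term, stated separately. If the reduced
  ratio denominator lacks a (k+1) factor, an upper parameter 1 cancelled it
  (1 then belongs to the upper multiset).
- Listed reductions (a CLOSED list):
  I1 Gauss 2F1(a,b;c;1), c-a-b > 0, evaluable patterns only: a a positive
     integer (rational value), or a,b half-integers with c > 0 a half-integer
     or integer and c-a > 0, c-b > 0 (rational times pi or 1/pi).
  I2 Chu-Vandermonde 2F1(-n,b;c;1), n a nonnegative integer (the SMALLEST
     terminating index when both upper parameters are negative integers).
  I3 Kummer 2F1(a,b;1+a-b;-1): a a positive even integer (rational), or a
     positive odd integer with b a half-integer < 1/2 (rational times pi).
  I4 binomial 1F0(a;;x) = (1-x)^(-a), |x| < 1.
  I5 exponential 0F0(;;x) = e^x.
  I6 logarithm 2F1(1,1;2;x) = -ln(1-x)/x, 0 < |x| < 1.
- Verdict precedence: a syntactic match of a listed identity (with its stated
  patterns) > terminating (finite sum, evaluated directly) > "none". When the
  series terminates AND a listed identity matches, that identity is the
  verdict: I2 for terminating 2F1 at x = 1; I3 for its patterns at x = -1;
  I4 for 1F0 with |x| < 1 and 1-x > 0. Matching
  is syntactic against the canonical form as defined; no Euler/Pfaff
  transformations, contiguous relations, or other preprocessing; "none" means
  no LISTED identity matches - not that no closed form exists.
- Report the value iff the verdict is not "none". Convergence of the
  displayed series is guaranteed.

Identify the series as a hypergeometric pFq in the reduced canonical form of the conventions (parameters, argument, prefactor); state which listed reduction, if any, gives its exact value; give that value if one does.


The series (x = -7/4) is 1F1: upper {-12}, lower {-2/3}, prefactor 2/3. Verdict: terminating - upper -12 stops the sum at k = 12; the 13 terms are added exactly. Its exact value is -7533130787799949274353/542628315660288000.

Key observation: t_0 being 2/3, the (-1)^k factor (C = 2/3) folds into the argument's sign.
Term ratio: r(k) = (-7/4) * (k-12) / [(k-2/3) (k+1)] - rational in k. x = (-7/4); t_0 = 2/3; negate the roots.


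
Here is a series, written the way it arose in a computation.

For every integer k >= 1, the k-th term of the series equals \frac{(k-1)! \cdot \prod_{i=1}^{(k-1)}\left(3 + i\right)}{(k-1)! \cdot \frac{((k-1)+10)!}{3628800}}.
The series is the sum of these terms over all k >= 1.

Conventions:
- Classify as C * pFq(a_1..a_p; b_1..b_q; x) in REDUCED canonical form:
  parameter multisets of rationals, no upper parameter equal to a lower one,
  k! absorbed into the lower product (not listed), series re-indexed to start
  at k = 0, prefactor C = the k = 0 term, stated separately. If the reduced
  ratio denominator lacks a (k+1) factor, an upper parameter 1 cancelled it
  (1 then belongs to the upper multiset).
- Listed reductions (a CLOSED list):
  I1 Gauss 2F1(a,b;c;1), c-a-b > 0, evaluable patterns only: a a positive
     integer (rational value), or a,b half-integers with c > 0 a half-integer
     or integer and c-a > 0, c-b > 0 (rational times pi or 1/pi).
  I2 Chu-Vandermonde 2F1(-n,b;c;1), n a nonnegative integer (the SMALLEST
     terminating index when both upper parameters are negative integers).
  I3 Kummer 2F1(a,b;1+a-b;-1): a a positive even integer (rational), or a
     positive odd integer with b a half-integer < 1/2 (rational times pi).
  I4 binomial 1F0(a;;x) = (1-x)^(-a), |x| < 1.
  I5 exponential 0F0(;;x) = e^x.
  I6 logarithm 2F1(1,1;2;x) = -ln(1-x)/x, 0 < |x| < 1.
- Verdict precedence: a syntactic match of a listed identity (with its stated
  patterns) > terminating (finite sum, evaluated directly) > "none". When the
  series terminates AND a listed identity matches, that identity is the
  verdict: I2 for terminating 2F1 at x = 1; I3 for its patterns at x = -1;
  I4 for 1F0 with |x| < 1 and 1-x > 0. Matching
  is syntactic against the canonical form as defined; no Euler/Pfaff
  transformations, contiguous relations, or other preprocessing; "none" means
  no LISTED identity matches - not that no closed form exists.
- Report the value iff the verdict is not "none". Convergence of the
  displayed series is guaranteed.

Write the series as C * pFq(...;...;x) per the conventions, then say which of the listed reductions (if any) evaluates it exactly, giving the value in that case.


Key step: x = 1 and the factorial ratio (C = 1) (k+a-1)!/(a-1)! is a rising factorial (a)_k.
Ratio: r(k) = 1 * (k+1) (k+4) / [(k+11) (k+1)] - poly over poly, x = 1 from leading terms; C = 1 at k = 0.

This is 1 * 2F1(1, 4; 11; 1) in reduced canonical form. Verdict: the Gauss summation I1 applies (x = 1: the Gamma ratio telescopes since c-a-b = 6 > 0 and a = 1 in Z>0). Exact value: \frac{5}{3}.


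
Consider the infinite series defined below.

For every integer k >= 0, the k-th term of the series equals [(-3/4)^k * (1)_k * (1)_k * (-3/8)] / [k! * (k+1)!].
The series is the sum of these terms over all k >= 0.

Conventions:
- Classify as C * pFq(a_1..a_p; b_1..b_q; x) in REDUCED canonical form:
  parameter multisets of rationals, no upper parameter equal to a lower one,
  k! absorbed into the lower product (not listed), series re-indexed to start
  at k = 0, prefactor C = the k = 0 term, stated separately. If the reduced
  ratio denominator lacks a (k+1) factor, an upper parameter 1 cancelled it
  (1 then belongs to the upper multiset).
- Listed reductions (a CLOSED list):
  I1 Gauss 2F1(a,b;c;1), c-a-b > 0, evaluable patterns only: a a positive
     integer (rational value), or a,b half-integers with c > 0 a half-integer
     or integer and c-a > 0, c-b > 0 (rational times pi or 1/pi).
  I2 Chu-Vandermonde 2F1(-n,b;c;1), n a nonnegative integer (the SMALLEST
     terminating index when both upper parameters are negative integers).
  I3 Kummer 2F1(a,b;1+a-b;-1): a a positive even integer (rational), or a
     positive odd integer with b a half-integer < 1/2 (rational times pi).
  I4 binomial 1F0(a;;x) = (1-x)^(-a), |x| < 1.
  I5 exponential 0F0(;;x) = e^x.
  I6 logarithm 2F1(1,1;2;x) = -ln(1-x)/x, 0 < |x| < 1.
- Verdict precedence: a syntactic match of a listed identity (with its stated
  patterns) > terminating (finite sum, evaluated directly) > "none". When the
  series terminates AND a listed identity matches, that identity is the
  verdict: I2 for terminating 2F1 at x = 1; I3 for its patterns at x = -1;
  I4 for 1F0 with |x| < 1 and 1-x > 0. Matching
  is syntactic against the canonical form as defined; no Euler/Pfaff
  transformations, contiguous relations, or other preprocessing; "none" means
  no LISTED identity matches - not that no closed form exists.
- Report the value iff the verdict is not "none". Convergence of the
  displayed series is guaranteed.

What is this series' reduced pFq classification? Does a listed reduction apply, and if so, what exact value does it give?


Canonical form: C = -3/8 times 2F1 with upper {1, 1}, lower {2}, x = -3/4. Verdict: this is the I6 logarithm reduction (the logarithm: parameters (1,1;2), x = -3/4). Hence: (-1/2) * ln(7/4).

First insight: t_0 = -3/8 here, and the denominator's factorial ratio (C = -3/8) is a lower Pochhammer.
Ratio: r(k) = (-3/4) * (k+1) (k+1) / [(k+2) (k+1)] - rational; roots negated = parameters, x = (-3/4), C = -3/8.


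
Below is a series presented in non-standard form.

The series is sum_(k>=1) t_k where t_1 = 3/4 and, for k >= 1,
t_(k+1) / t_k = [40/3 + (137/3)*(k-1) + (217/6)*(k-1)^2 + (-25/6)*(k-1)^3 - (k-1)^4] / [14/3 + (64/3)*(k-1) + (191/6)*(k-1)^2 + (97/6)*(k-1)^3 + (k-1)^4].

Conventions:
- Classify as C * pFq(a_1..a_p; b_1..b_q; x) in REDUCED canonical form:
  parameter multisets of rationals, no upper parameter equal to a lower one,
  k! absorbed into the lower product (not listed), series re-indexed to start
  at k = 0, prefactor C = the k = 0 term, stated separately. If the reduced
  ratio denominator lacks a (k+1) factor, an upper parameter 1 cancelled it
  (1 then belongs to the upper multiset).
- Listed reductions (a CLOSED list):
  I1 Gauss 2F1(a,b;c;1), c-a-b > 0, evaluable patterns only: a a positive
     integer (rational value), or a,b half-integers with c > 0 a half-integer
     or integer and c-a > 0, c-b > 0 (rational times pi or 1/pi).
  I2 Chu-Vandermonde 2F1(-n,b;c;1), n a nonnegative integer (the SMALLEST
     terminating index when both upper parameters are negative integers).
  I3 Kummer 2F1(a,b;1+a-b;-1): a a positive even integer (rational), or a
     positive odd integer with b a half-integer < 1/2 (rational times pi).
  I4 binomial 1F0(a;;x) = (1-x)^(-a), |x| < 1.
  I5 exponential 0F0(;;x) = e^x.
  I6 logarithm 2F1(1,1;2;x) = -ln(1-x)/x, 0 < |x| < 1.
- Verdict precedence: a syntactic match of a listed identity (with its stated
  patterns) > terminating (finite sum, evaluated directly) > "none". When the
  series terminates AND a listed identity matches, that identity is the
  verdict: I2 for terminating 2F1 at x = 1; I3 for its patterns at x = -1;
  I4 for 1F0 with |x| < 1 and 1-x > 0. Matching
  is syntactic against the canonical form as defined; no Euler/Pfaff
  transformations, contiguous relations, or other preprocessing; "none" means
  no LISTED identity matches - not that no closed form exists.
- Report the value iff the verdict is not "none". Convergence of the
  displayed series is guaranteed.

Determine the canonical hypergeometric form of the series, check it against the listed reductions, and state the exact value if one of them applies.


With C = 3/4: the canonical form is 2F1(-5, 8; 14; -1). Verdict at x = -1: Kummer (I3) matches (x = -1; c = 14 equals 1+a-b for upper {-5, 8}: listed pattern). Sum: 429/56.

The tell: t_0 = 3/4 here, and the parameter 1/2 appears in both the upper and lower lists and cancels (alongside the other common factor).
Term ratio: r(k) = (-1) * (k-5) (k+8) / [(k+14) (k+1)] - rational in k. x = (-1); t_0 = 3/4; negate the roots.


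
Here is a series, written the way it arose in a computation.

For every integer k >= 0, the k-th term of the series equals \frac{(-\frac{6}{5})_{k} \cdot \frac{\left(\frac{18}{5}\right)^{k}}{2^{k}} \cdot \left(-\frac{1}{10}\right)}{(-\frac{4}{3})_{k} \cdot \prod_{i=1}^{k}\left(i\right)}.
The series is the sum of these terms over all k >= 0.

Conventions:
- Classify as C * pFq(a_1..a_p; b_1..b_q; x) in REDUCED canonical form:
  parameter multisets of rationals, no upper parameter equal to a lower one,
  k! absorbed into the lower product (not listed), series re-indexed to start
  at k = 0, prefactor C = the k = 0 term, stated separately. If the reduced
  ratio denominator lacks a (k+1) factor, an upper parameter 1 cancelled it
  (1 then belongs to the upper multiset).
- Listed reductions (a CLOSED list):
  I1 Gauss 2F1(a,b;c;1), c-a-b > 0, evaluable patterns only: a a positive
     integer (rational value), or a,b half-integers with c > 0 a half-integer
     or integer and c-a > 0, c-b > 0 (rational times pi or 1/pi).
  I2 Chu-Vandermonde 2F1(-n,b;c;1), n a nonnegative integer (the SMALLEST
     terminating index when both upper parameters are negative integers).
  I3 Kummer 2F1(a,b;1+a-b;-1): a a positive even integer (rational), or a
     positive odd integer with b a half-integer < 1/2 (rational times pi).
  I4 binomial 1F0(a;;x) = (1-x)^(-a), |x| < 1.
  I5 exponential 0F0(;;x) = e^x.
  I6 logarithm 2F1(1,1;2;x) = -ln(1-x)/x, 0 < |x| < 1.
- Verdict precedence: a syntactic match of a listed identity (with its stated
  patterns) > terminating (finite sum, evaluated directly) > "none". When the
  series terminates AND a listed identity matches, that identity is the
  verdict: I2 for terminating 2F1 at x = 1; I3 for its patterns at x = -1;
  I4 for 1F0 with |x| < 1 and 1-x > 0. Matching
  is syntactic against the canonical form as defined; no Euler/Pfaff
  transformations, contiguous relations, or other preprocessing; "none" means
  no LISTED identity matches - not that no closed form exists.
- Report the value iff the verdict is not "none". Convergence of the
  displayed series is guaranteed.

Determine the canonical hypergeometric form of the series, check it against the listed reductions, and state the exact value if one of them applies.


At argument \frac{9}{5}: a 1F1 with upper {-\frac{6}{5}}, lower {-\frac{4}{3}}, scaled by C = -\frac{1}{10}. Verdict: none. A 1F1 with upper {-\frac{6}{5}} fits none of I1-I6 at x = \frac{9}{5}; the sum runs forever.

Key observation: x = \frac{9}{5} and the product of the first k integers (C = -1/10) is k!.
Adjacent-term ratio: r(k) = \frac{9}{5} * (k-\frac{6}{5}) / [(k-\frac{4}{3}) (k+1)] - rational in k. x = \frac{9}{5}; t_0 = -\frac{1}{10}; negate the roots.


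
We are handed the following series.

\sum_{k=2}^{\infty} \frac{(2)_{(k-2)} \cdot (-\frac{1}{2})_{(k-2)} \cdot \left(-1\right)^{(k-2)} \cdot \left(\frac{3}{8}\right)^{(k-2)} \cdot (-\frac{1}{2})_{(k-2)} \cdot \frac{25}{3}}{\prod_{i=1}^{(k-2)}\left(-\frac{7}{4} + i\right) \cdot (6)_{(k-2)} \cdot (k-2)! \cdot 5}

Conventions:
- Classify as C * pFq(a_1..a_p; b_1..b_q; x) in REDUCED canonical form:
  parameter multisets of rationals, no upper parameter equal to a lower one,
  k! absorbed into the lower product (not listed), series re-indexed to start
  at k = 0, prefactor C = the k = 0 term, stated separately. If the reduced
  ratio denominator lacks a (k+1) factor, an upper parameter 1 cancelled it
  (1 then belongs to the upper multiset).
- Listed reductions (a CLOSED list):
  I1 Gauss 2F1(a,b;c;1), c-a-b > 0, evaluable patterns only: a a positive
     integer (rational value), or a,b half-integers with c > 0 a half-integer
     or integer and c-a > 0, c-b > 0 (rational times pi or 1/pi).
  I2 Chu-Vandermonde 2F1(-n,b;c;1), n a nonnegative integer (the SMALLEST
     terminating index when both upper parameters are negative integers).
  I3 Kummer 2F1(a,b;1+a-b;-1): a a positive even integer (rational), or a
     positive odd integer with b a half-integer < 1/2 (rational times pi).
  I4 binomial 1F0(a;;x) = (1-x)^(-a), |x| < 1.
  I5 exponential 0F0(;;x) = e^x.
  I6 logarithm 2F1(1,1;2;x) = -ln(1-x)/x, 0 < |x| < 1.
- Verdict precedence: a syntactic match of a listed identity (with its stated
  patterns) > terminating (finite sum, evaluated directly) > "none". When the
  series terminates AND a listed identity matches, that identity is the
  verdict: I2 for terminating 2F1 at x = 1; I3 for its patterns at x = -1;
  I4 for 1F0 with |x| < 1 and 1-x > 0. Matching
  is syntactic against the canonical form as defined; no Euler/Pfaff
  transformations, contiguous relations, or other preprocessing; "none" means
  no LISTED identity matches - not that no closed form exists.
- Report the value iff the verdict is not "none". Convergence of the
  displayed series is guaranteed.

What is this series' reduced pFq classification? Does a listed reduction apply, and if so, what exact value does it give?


Classification (C = \frac{5}{3}): 3F2 with upper {-\frac{1}{2}, -\frac{1}{2}, 2}, lower {-\frac{3}{4}, 6}, argument x = -\frac{3}{8}. Verdict: no listed reduction: x = -\frac{3}{8} and upper {-\frac{1}{2}, -\frac{1}{2}, 2} fail every I1-I6 pattern.

Structural cue: t_0 being \frac{5}{3}, the constant factors (C = 5/3) combine into one prefactor.
Consecutive-term ratio: r(k) = -\frac{3}{8} * (k-\frac{1}{2}) (k-\frac{1}{2}) (k+2) / [(k-\frac{3}{4}) (k+6) (k+1)] - rational in k, leading ratio -\frac{3}{8}; with t_0 = \frac{5}{3}, classification follows.


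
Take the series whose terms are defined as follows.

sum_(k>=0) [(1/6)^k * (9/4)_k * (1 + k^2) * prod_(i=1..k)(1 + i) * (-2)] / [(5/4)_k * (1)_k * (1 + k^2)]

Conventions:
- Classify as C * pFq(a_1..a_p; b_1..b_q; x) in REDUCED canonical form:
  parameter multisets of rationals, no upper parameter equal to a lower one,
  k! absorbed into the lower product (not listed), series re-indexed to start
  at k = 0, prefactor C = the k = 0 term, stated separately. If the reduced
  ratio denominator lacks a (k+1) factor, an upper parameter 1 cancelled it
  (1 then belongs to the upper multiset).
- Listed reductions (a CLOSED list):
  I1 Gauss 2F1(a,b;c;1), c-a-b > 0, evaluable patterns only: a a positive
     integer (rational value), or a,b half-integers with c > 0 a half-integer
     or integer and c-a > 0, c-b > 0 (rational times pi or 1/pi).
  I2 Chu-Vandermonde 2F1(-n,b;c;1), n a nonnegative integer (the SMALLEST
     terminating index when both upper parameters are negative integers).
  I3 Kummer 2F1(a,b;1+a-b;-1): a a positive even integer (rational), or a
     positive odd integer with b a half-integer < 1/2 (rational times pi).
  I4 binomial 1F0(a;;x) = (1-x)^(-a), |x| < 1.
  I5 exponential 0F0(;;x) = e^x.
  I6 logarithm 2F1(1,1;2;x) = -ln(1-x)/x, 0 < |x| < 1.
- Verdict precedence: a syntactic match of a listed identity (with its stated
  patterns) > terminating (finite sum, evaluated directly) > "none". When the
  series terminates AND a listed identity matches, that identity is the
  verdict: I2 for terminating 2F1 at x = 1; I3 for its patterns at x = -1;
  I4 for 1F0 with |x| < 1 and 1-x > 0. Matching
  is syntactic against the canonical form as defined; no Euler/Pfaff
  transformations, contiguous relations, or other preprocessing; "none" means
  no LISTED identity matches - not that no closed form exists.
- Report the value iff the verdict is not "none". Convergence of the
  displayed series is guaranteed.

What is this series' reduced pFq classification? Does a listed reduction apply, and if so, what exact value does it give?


This is -2 * 2F1(2, 9/4; 5/4; 1/6) in reduced canonical form. Verdict: none. Every listed pattern misses the 2F1 form at 1/6, upper {2, 9/4}.

The tell: t_0 = -2 here, and the running product (C = -2) telescopes to a rising factorial.
Term ratio: r(k) = (1/6) * (k+2) (k+9/4) / [(k+5/4) (k+1)] - rational in k, leading ratio (1/6); with t_0 = -2, classification follows.


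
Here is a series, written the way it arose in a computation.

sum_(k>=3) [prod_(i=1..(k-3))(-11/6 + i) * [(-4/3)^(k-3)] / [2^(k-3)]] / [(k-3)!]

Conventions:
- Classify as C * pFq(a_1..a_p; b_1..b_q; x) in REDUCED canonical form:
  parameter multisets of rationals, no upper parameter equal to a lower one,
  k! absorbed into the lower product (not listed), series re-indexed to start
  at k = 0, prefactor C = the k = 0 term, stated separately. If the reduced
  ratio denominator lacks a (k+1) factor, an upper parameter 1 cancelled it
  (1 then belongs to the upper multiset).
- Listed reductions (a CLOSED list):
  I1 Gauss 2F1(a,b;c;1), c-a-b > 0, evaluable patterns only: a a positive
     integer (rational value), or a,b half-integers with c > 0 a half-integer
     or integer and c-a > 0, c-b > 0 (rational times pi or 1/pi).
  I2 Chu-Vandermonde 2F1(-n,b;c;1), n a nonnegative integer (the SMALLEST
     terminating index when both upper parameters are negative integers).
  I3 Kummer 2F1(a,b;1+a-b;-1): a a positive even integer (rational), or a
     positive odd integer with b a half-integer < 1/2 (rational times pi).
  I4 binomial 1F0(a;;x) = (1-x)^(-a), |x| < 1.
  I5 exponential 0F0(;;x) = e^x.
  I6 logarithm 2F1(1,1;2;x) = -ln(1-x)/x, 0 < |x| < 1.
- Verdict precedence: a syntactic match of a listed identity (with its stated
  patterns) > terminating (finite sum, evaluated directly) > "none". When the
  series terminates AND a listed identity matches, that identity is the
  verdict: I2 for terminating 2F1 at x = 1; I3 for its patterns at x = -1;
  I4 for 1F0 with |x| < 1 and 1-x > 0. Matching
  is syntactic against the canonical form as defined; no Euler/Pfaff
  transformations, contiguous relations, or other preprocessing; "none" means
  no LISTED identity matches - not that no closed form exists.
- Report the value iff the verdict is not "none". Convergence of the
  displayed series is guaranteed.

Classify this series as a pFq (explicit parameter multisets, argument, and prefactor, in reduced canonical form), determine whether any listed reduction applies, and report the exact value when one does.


Key step: from the first term 1: the two k-th powers (prefactor 1) combine into one argument.
Step ratio: r(k) = (-2/3) * (k-5/6) / [(k+1)] - rational in k. x = (-2/3); t_0 = 1; negate the roots.

This is 1 * 1F0(-5/6; -; -2/3) in reduced canonical form. Verdict: the binomial series (I4) applies (the 1F0 binomial series: exponent 5/6, x = -2/3). Sum: (5/3)^(5/6).


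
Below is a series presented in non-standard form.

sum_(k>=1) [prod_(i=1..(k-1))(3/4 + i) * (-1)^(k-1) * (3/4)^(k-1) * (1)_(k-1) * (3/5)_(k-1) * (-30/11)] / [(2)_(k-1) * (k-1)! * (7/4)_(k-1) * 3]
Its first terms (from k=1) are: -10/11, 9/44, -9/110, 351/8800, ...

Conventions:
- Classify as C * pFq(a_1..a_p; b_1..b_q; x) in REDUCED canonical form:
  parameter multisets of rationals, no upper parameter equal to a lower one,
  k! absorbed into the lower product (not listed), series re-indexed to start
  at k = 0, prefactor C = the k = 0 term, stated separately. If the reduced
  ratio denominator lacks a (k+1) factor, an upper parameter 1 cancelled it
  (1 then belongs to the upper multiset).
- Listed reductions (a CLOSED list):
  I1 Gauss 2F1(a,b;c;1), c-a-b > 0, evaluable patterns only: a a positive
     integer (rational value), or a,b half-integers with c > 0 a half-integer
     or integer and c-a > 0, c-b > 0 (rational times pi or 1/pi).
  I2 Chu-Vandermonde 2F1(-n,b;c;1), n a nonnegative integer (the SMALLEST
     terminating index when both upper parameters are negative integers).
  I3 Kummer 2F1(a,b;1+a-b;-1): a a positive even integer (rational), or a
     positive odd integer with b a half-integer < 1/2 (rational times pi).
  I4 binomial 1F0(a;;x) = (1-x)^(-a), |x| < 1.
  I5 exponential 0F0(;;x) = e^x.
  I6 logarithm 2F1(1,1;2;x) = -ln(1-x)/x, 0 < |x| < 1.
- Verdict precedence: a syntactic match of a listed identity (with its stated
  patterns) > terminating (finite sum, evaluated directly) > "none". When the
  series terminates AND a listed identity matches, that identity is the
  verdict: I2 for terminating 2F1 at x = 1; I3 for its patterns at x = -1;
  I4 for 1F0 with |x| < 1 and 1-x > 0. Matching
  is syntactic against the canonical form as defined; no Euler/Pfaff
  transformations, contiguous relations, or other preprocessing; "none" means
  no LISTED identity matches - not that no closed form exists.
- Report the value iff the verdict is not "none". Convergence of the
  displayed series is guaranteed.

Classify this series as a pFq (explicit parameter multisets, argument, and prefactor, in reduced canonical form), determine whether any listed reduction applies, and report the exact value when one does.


Canonical form: C = -10/11 times 2F1 with upper {3/5, 1}, lower {2}, x = -3/4. Verdict: none. Every listed pattern misses the 2F1 form at -3/4, upper {3/5, 1}.

The tell: t_0 = -10/11 here, and the constant factors (C = -10/11) combine into one prefactor.
Step ratio: r(k) = (-3/4) * (k+3/5) (k+1) / [(k+2) (k+1)] - rational; roots negated = parameters, x = (-3/4), C = -10/11.


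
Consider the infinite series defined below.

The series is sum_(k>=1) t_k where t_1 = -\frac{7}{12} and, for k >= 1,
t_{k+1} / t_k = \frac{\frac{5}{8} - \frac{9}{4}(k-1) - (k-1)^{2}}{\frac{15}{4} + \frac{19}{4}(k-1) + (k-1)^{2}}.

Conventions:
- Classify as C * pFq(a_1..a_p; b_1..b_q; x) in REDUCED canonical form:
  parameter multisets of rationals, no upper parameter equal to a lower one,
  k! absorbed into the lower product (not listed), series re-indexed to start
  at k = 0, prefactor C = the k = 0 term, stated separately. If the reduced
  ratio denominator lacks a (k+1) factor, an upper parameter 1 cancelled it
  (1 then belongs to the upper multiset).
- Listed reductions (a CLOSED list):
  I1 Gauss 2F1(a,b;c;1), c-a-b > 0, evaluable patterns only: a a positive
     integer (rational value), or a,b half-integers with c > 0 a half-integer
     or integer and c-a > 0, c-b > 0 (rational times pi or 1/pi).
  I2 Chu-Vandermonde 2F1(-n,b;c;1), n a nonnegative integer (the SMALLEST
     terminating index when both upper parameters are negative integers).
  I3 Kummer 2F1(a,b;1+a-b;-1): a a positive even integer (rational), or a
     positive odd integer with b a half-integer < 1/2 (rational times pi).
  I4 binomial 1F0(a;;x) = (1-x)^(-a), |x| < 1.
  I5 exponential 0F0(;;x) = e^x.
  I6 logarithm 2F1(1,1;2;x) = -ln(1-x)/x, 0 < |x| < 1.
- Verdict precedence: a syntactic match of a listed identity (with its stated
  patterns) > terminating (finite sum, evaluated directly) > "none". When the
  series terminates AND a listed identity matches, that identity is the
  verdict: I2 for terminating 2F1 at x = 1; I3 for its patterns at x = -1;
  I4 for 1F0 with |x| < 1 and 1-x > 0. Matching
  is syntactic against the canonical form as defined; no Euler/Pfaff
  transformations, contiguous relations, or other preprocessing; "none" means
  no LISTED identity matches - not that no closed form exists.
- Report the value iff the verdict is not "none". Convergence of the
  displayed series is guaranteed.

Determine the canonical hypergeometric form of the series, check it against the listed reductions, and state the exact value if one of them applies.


The series (x = -1) is 2F1: upper {-\frac{1}{4}, \frac{5}{2}}, lower {\frac{15}{4}}, prefactor -\frac{7}{12}. Verdict: none. A 2F1 with upper {-\frac{1}{4}, \frac{5}{2}} fits none of I1-I6 at x = -1; the sum runs forever.

Key step: t_0 being -\frac{7}{12}, roots of the ratio polynomials (C = -7/12, x = -1) are the negated parameters.
Consecutive-term ratio: r(k) = -1 * (k-\frac{1}{4}) (k+\frac{5}{2}) / [(k+\frac{15}{4}) (k+1)] ; factor over Q: parameters, x = -1, and C = -\frac{7}{12}.
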